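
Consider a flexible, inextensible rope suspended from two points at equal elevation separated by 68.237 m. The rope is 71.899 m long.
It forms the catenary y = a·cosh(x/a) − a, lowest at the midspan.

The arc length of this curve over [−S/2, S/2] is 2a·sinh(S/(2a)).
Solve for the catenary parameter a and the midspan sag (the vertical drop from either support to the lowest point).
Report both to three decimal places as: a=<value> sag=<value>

a=60.604 sag=9.860

seed: a₀ = √(S³/(24(L−S))) = √(68.237³/(24·3.662)) = 60.126385
iter 1: u=0.567446  f(a)=+5.941e-02  f'(a)=-1.258e-01  a ← 60.126385 − (+5.941e-02/-1.258e-01) = 60.598738
iter 2: u=0.563023  f(a)=+7.074e-04  f'(a)=-1.228e-01  a ← 60.598738 − (+7.074e-04/-1.228e-01) = 60.604498
iter 3: u=0.562970  f(a)=+1.030e-07  f'(a)=-1.228e-01  a ← 60.604498 − (+1.030e-07/-1.228e-01) = 60.604499
iter 4: u=0.562970  f(a)=+0.000e+00  f'(a)=-1.228e-01  a ← 60.604499 − (+0.000e+00/-1.228e-01) = 60.604499
converged: |Δa| < 1e-12 after 4 iterations
sag = a·(cosh(S/(2a)) − 1) = 60.604499·(cosh(0.562970) − 1) = 9.860186
T_max/T_min = cosh(S/(2a)) = 1.162697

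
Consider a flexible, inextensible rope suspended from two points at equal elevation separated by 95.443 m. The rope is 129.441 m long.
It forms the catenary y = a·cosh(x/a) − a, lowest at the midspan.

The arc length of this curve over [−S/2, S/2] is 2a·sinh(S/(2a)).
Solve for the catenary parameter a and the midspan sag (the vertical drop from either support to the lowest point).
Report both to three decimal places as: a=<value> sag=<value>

seed: a₀ = √(S³/(24(L−S))) = √(95.443³/(24·33.998)) = 32.642530
iter 1: u=1.461942  f(a)=+3.824e+00  f'(a)=-2.564e+00  a ← 32.642530 − (+3.824e+00/-2.564e+00) = 34.134031
iter 2: u=1.398062  f(a)=+2.777e-01  f'(a)=-2.204e+00  a ← 34.134031 − (+2.777e-01/-2.204e+00) = 34.260044
iter 3: u=1.392920  f(a)=+1.718e-03  f'(a)=-2.176e+00  a ← 34.260044 − (+1.718e-03/-2.176e+00) = 34.260833
iter 4: u=1.392888  f(a)=+6.667e-08  f'(a)=-2.176e+00  a ← 34.260833 − (+6.667e-08/-2.176e+00) = 34.260833
iter 5: u=1.392888  f(a)=+0.000e+00  f'(a)=-2.176e+00  a ← 34.260833 − (+0.000e+00/-2.176e+00) = 34.260833
converged: |Δa| < 1e-12 after 5 iterations
sag = a·(cosh(S/(2a)) − 1) = 34.260833·(cosh(1.392888) − 1) = 38.968586
T_max/T_min = cosh(S/(2a)) = 2.137409

a=34.261 sag=38.969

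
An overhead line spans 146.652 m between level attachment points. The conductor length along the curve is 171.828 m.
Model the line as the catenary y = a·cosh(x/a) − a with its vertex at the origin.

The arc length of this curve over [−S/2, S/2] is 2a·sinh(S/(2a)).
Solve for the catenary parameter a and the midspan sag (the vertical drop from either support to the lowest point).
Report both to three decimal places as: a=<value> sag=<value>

seed: a₀ = √(S³/(24(L−S))) = √(146.652³/(24·25.176)) = 72.249193
iter 1: u=1.014904  f(a)=+1.329e+00  f'(a)=-7.714e-01  a ← 72.249193 − (+1.329e+00/-7.714e-01) = 73.971857
iter 2: u=0.991269  f(a)=+4.901e-02  f'(a)=-7.154e-01  a ← 73.971857 − (+4.901e-02/-7.154e-01) = 74.040363
iter 3: u=0.990352  f(a)=+7.233e-05  f'(a)=-7.133e-01  a ← 74.040363 − (+7.233e-05/-7.133e-01) = 74.040464
iter 4: u=0.990350  f(a)=+1.580e-10  f'(a)=-7.133e-01  a ← 74.040464 − (+1.580e-10/-7.133e-01) = 74.040464
iter 5: u=0.990350  f(a)=+0.000e+00  f'(a)=-7.133e-01  a ← 74.040464 − (+0.000e+00/-7.133e-01) = 74.040464
converged: |Δa| < 1e-12 after 5 iterations
sag = a·(cosh(S/(2a)) − 1) = 74.040464·(cosh(0.990350) − 1) = 39.375609
T_max/T_min = cosh(S/(2a)) = 1.531812

a=74.040 sag=39.376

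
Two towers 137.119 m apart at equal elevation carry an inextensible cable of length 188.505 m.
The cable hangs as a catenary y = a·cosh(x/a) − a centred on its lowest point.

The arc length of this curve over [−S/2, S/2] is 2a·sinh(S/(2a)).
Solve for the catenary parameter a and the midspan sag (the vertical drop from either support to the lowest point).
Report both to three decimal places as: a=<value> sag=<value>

seed: a₀ = √(S³/(24(L−S))) = √(137.119³/(24·51.386)) = 45.721285
iter 1: u=1.499509  f(a)=+6.096e+00  f'(a)=-2.796e+00  a ← 45.721285 − (+6.096e+00/-2.796e+00) = 47.902007
iter 2: u=1.431245  f(a)=+4.633e-01  f'(a)=-2.385e+00  a ← 47.902007 − (+4.633e-01/-2.385e+00) = 48.096228
iter 3: u=1.425465  f(a)=+3.162e-03  f'(a)=-2.353e+00  a ← 48.096228 − (+3.162e-03/-2.353e+00) = 48.097572
iter 4: u=1.425425  f(a)=+1.495e-07  f'(a)=-2.353e+00  a ← 48.097572 − (+1.495e-07/-2.353e+00) = 48.097572
iter 5: u=1.425425  f(a)=+0.000e+00  f'(a)=-2.353e+00  a ← 48.097572 − (+0.000e+00/-2.353e+00) = 48.097572
converged: |Δa| < 1e-12 after 5 iterations
sag = a·(cosh(S/(2a)) − 1) = 48.097572·(cosh(1.425425) − 1) = 57.717881
T_max/T_min = cosh(S/(2a)) = 2.200017

a=48.098 sag=57.718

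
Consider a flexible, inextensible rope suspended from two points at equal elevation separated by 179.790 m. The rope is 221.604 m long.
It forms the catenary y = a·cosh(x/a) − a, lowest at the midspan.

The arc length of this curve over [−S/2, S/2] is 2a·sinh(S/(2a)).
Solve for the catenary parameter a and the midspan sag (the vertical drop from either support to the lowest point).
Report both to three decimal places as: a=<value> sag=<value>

a=78.624 sag=57.239

seed: a₀ = √(S³/(24(L−S))) = √(179.790³/(24·41.814)) = 76.099503
iter 1: u=1.181282  f(a)=+3.016e+00  f'(a)=-1.260e+00  a ← 76.099503 − (+3.016e+00/-1.260e+00) = 78.493126
iter 2: u=1.145260  f(a)=+1.482e-01  f'(a)=-1.139e+00  a ← 78.493126 − (+1.482e-01/-1.139e+00) = 78.623195
iter 3: u=1.143365  f(a)=+3.984e-04  f'(a)=-1.133e+00  a ← 78.623195 − (+3.984e-04/-1.133e+00) = 78.623546
iter 4: u=1.143360  f(a)=+2.897e-09  f'(a)=-1.133e+00  a ← 78.623546 − (+2.897e-09/-1.133e+00) = 78.623546
iter 5: u=1.143360  f(a)=+5.684e-14  f'(a)=-1.133e+00  a ← 78.623546 − (+5.684e-14/-1.133e+00) = 78.623546
converged: |Δa| < 1e-12 after 5 iterations
sag = a·(cosh(S/(2a)) − 1) = 78.623546·(cosh(1.143360) − 1) = 57.239419
T_max/T_min = cosh(S/(2a)) = 1.728019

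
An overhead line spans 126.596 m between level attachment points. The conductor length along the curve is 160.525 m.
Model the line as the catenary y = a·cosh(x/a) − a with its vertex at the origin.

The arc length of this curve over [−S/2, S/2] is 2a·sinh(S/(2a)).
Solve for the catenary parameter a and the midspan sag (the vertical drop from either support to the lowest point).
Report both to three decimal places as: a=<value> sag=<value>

a=51.810 sag=43.722

seed: a₀ = √(S³/(24(L−S))) = √(126.596³/(24·33.929)) = 49.915891
iter 1: u=1.268093  f(a)=+2.835e+00  f'(a)=-1.591e+00  a ← 49.915891 − (+2.835e+00/-1.591e+00) = 51.697680
iter 2: u=1.224388  f(a)=+1.589e-01  f'(a)=-1.417e+00  a ← 51.697680 − (+1.589e-01/-1.417e+00) = 51.809772
iter 3: u=1.221739  f(a)=+5.644e-04  f'(a)=-1.407e+00  a ← 51.809772 − (+5.644e-04/-1.407e+00) = 51.810173
iter 4: u=1.221729  f(a)=+7.180e-09  f'(a)=-1.407e+00  a ← 51.810173 − (+7.180e-09/-1.407e+00) = 51.810173
iter 5: u=1.221729  f(a)=-2.842e-14  f'(a)=-1.407e+00  a ← 51.810173 − (-2.842e-14/-1.407e+00) = 51.810173
converged: |Δa| < 1e-12 after 5 iterations
sag = a·(cosh(S/(2a)) − 1) = 51.810173·(cosh(1.221729) − 1) = 43.721827
T_max/T_min = cosh(S/(2a)) = 1.843885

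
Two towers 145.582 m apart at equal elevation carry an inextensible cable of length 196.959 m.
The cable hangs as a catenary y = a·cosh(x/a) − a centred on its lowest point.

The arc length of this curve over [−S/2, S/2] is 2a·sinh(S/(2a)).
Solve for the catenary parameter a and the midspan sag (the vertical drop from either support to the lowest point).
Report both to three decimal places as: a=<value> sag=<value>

a=52.482 sag=59.109

seed: a₀ = √(S³/(24(L−S))) = √(145.582³/(24·51.377)) = 50.023207
iter 1: u=1.455145  f(a)=+5.722e+00  f'(a)=-2.523e+00  a ← 50.023207 − (+5.722e+00/-2.523e+00) = 52.290822
iter 2: u=1.392042  f(a)=+4.121e-01  f'(a)=-2.172e+00  a ← 52.290822 − (+4.121e-01/-2.172e+00) = 52.480561
iter 3: u=1.387009  f(a)=+2.504e-03  f'(a)=-2.145e+00  a ← 52.480561 − (+2.504e-03/-2.145e+00) = 52.481728
iter 4: u=1.386978  f(a)=+9.369e-08  f'(a)=-2.145e+00  a ← 52.481728 − (+9.369e-08/-2.145e+00) = 52.481728
iter 5: u=1.386978  f(a)=-2.842e-14  f'(a)=-2.145e+00  a ← 52.481728 − (-2.842e-14/-2.145e+00) = 52.481728
converged: |Δa| < 1e-12 after 5 iterations
sag = a·(cosh(S/(2a)) − 1) = 52.481728·(cosh(1.386978) − 1) = 59.109238
T_max/T_min = cosh(S/(2a)) = 2.126282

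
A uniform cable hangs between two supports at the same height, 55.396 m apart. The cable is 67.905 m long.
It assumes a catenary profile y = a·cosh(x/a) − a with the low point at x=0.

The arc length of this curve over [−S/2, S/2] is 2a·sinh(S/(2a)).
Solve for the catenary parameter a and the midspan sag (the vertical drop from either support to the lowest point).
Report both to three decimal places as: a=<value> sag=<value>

a=24.563 sag=17.343

seed: a₀ = √(S³/(24(L−S))) = √(55.396³/(24·12.509)) = 23.795821
iter 1: u=1.163986  f(a)=+8.753e-01  f'(a)=-1.201e+00  a ← 23.795821 − (+8.753e-01/-1.201e+00) = 24.524670
iter 2: u=1.129393  f(a)=+4.182e-02  f'(a)=-1.089e+00  a ← 24.524670 − (+4.182e-02/-1.089e+00) = 24.563089
iter 3: u=1.127627  f(a)=+1.061e-04  f'(a)=-1.083e+00  a ← 24.563089 − (+1.061e-04/-1.083e+00) = 24.563187
iter 4: u=1.127622  f(a)=+6.867e-10  f'(a)=-1.083e+00  a ← 24.563187 − (+6.867e-10/-1.083e+00) = 24.563187
iter 5: u=1.127622  f(a)=+0.000e+00  f'(a)=-1.083e+00  a ← 24.563187 − (+0.000e+00/-1.083e+00) = 24.563187
converged: |Δa| < 1e-12 after 5 iterations
sag = a·(cosh(S/(2a)) − 1) = 24.563187·(cosh(1.127622) − 1) = 17.342927
T_max/T_min = cosh(S/(2a)) = 1.706054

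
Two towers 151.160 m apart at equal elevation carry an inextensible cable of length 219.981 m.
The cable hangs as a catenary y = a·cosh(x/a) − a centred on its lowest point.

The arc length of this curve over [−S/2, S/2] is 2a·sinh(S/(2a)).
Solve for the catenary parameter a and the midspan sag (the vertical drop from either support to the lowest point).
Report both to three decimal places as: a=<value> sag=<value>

seed: a₀ = √(S³/(24(L−S))) = √(151.160³/(24·68.821)) = 45.728738
iter 1: u=1.652790  f(a)=+1.004e+01  f'(a)=-3.917e+00  a ← 45.728738 − (+1.004e+01/-3.917e+00) = 48.290936
iter 2: u=1.565097  f(a)=+9.052e-01  f'(a)=-3.239e+00  a ← 48.290936 − (+9.052e-01/-3.239e+00) = 48.570381
iter 3: u=1.556092  f(a)=+8.977e-03  f'(a)=-3.175e+00  a ← 48.570381 − (+8.977e-03/-3.175e+00) = 48.573208
iter 4: u=1.556002  f(a)=+9.024e-07  f'(a)=-3.175e+00  a ← 48.573208 − (+9.024e-07/-3.175e+00) = 48.573208
iter 5: u=1.556002  f(a)=+0.000e+00  f'(a)=-3.175e+00  a ← 48.573208 − (+0.000e+00/-3.175e+00) = 48.573208
converged: |Δa| < 1e-12 after 5 iterations
sag = a·(cosh(S/(2a)) − 1) = 48.573208·(cosh(1.556002) − 1) = 71.665166
T_max/T_min = cosh(S/(2a)) = 2.475405

a=48.573 sag=71.665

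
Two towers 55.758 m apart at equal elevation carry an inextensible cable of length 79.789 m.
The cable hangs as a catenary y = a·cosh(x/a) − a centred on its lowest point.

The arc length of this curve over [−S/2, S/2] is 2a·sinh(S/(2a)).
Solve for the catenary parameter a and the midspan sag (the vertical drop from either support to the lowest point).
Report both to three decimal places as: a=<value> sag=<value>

seed: a₀ = √(S³/(24(L−S))) = √(55.758³/(24·24.031)) = 17.336812
iter 1: u=1.608081  f(a)=+3.305e+00  f'(a)=-3.559e+00  a ← 17.336812 − (+3.305e+00/-3.559e+00) = 18.265674
iter 2: u=1.526306  f(a)=+2.842e-01  f'(a)=-2.971e+00  a ← 18.265674 − (+2.842e-01/-2.971e+00) = 18.361355
iter 3: u=1.518352  f(a)=+2.539e-03  f'(a)=-2.918e+00  a ← 18.361355 − (+2.539e-03/-2.918e+00) = 18.362226
iter 4: u=1.518280  f(a)=+2.065e-07  f'(a)=-2.917e+00  a ← 18.362226 − (+2.065e-07/-2.917e+00) = 18.362226
iter 5: u=1.518280  f(a)=+2.842e-14  f'(a)=-2.917e+00  a ← 18.362226 − (+2.842e-14/-2.917e+00) = 18.362226
converged: |Δa| < 1e-12 after 5 iterations
sag = a·(cosh(S/(2a)) − 1) = 18.362226·(cosh(1.518280) − 1) = 25.555225
T_max/T_min = cosh(S/(2a)) = 2.391728

a=18.362 sag=25.555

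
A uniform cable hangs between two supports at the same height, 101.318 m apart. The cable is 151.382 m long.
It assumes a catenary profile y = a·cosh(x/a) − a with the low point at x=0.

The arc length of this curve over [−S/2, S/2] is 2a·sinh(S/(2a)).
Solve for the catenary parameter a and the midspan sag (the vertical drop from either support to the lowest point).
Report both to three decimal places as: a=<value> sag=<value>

seed: a₀ = √(S³/(24(L−S))) = √(101.318³/(24·50.064)) = 29.421277
iter 1: u=1.721849  f(a)=+7.967e+00  f'(a)=-4.525e+00  a ← 29.421277 − (+7.967e+00/-4.525e+00) = 31.181982
iter 2: u=1.624624  f(a)=+7.713e-01  f'(a)=-3.688e+00  a ← 31.181982 − (+7.713e-01/-3.688e+00) = 31.391112
iter 3: u=1.613801  f(a)=+8.937e-03  f'(a)=-3.603e+00  a ← 31.391112 − (+8.937e-03/-3.603e+00) = 31.393592
iter 4: u=1.613673  f(a)=+1.231e-06  f'(a)=-3.602e+00  a ← 31.393592 − (+1.231e-06/-3.602e+00) = 31.393593
iter 5: u=1.613673  f(a)=+2.842e-14  f'(a)=-3.602e+00  a ← 31.393593 − (+2.842e-14/-3.602e+00) = 31.393593
converged: |Δa| < 1e-12 after 5 iterations
sag = a·(cosh(S/(2a)) − 1) = 31.393593·(cosh(1.613673) − 1) = 50.549590
T_max/T_min = cosh(S/(2a)) = 2.610188

a=31.394 sag=50.550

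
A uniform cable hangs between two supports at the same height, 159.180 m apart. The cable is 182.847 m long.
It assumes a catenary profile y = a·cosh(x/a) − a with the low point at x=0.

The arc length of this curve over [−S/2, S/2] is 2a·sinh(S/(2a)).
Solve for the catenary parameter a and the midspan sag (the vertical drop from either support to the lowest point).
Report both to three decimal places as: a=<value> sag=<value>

a=86.085 sag=39.489

seed: a₀ = √(S³/(24(L−S))) = √(159.180³/(24·23.667)) = 84.266610
iter 1: u=0.944502  f(a)=+1.078e+00  f'(a)=-6.135e-01  a ← 84.266610 − (+1.078e+00/-6.135e-01) = 86.024455
iter 2: u=0.925202  f(a)=+3.467e-02  f'(a)=-5.746e-01  a ← 86.024455 − (+3.467e-02/-5.746e-01) = 86.084788
iter 3: u=0.924554  f(a)=+3.846e-05  f'(a)=-5.733e-01  a ← 86.084788 − (+3.846e-05/-5.733e-01) = 86.084856
iter 4: u=0.924553  f(a)=+4.749e-11  f'(a)=-5.733e-01  a ← 86.084856 − (+4.749e-11/-5.733e-01) = 86.084856
converged: |Δa| < 1e-12 after 4 iterations
sag = a·(cosh(S/(2a)) − 1) = 86.084856·(cosh(0.924553) − 1) = 39.489261
T_max/T_min = cosh(S/(2a)) = 1.458725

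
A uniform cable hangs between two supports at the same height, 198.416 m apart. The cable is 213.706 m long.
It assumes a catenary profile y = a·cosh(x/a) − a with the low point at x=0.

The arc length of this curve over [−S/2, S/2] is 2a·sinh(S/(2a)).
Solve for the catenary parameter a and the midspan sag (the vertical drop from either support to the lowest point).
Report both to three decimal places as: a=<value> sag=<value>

a=147.557 sag=34.626

seed: a₀ = √(S³/(24(L−S))) = √(198.416³/(24·15.290)) = 145.900128
iter 1: u=0.679972  f(a)=+3.574e-01  f'(a)=-2.194e-01  a ← 145.900128 − (+3.574e-01/-2.194e-01) = 147.528725
iter 2: u=0.672466  f(a)=+6.072e-03  f'(a)=-2.120e-01  a ← 147.528725 − (+6.072e-03/-2.120e-01) = 147.557362
iter 3: u=0.672335  f(a)=+1.820e-06  f'(a)=-2.119e-01  a ← 147.557362 − (+1.820e-06/-2.119e-01) = 147.557370
iter 4: u=0.672335  f(a)=+1.705e-13  f'(a)=-2.119e-01  a ← 147.557370 − (+1.705e-13/-2.119e-01) = 147.557370
converged: |Δa| < 1e-12 after 4 iterations
sag = a·(cosh(S/(2a)) − 1) = 147.557370·(cosh(0.672335) − 1) = 34.625892
T_max/T_min = cosh(S/(2a)) = 1.234661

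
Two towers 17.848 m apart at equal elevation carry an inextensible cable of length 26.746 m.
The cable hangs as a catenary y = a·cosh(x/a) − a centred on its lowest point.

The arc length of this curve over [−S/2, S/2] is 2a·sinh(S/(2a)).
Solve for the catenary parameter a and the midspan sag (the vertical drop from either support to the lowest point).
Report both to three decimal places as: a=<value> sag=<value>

a=5.509 sag=8.955

seed: a₀ = √(S³/(24(L−S))) = √(17.848³/(24·8.898)) = 5.159796
iter 1: u=1.729526  f(a)=+1.430e+00  f'(a)=-4.597e+00  a ← 5.159796 − (+1.430e+00/-4.597e+00) = 5.470777
iter 2: u=1.631212  f(a)=+1.394e-01  f'(a)=-3.740e+00  a ← 5.470777 − (+1.394e-01/-3.740e+00) = 5.508058
iter 3: u=1.620172  f(a)=+1.643e-03  f'(a)=-3.653e+00  a ← 5.508058 − (+1.643e-03/-3.653e+00) = 5.508508
iter 4: u=1.620039  f(a)=+2.342e-07  f'(a)=-3.652e+00  a ← 5.508508 − (+2.342e-07/-3.652e+00) = 5.508508
iter 5: u=1.620039  f(a)=+7.105e-15  f'(a)=-3.652e+00  a ← 5.508508 − (+7.105e-15/-3.652e+00) = 5.508508
converged: |Δa| < 1e-12 after 5 iterations
sag = a·(cosh(S/(2a)) − 1) = 5.508508·(cosh(1.620039) − 1) = 8.954575
T_max/T_min = cosh(S/(2a)) = 2.625590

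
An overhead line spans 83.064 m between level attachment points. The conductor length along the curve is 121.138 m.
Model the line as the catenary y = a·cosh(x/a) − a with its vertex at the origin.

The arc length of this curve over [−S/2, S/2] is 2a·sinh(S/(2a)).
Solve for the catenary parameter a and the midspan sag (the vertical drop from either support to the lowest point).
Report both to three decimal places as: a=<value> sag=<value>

a=26.611 sag=39.546

seed: a₀ = √(S³/(24(L−S))) = √(83.064³/(24·38.074)) = 25.043752
iter 1: u=1.658378  f(a)=+5.592e+00  f'(a)=-3.963e+00  a ← 25.043752 − (+5.592e+00/-3.963e+00) = 26.454665
iter 2: u=1.569931  f(a)=+5.074e-01  f'(a)=-3.274e+00  a ← 26.454665 − (+5.074e-01/-3.274e+00) = 26.609632
iter 3: u=1.560788  f(a)=+5.097e-03  f'(a)=-3.208e+00  a ← 26.609632 − (+5.097e-03/-3.208e+00) = 26.611220
iter 4: u=1.560695  f(a)=+5.259e-07  f'(a)=-3.208e+00  a ← 26.611220 − (+5.259e-07/-3.208e+00) = 26.611220
iter 5: u=1.560695  f(a)=+1.421e-14  f'(a)=-3.208e+00  a ← 26.611220 − (+1.421e-14/-3.208e+00) = 26.611220
converged: |Δa| < 1e-12 after 5 iterations
sag = a·(cosh(S/(2a)) − 1) = 26.611220·(cosh(1.560695) − 1) = 39.545872
T_max/T_min = cosh(S/(2a)) = 2.486060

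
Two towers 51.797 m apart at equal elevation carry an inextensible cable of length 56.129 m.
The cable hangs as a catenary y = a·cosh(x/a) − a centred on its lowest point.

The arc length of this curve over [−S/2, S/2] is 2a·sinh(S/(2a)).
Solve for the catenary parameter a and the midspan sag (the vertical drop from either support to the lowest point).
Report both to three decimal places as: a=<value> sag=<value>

a=37.010 sag=9.437

seed: a₀ = √(S³/(24(L−S))) = √(51.797³/(24·4.332)) = 36.560074
iter 1: u=0.708382  f(a)=+1.100e-01  f'(a)=-2.491e-01  a ← 36.560074 − (+1.100e-01/-2.491e-01) = 37.001682
iter 2: u=0.699928  f(a)=+2.025e-03  f'(a)=-2.400e-01  a ← 37.001682 − (+2.025e-03/-2.400e-01) = 37.010119
iter 3: u=0.699768  f(a)=+7.146e-07  f'(a)=-2.398e-01  a ← 37.010119 − (+7.146e-07/-2.398e-01) = 37.010122
iter 4: u=0.699768  f(a)=+7.105e-14  f'(a)=-2.398e-01  a ← 37.010122 − (+7.105e-14/-2.398e-01) = 37.010122
converged: |Δa| < 1e-12 after 4 iterations
sag = a·(cosh(S/(2a)) − 1) = 37.010122·(cosh(0.699768) − 1) = 9.437325
T_max/T_min = cosh(S/(2a)) = 1.254993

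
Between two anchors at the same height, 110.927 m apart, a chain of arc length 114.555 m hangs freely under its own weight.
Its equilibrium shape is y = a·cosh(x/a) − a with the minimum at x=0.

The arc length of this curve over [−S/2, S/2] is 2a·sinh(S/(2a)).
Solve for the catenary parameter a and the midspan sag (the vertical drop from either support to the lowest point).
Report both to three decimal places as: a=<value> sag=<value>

seed: a₀ = √(S³/(24(L−S))) = √(110.927³/(24·3.628)) = 125.203550
iter 1: u=0.442987  f(a)=+3.576e-02  f'(a)=-5.910e-02  a ← 125.203550 − (+3.576e-02/-5.910e-02) = 125.808708
iter 2: u=0.440856  f(a)=+2.610e-04  f'(a)=-5.824e-02  a ← 125.808708 − (+2.610e-04/-5.824e-02) = 125.813189
iter 3: u=0.440840  f(a)=+1.412e-08  f'(a)=-5.823e-02  a ← 125.813189 − (+1.412e-08/-5.823e-02) = 125.813189
iter 4: u=0.440840  f(a)=-2.842e-14  f'(a)=-5.823e-02  a ← 125.813189 − (-2.842e-14/-5.823e-02) = 125.813189
converged: |Δa| < 1e-12 after 4 iterations
sag = a·(cosh(S/(2a)) − 1) = 125.813189·(cosh(0.440840) − 1) = 12.424543
T_max/T_min = cosh(S/(2a)) = 1.098754

a=125.813 sag=12.425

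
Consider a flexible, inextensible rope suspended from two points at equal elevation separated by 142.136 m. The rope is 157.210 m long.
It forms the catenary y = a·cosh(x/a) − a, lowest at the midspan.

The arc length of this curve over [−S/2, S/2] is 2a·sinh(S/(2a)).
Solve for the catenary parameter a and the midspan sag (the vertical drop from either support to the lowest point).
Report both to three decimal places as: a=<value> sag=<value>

seed: a₀ = √(S³/(24(L−S))) = √(142.136³/(24·15.074)) = 89.091497
iter 1: u=0.797697  f(a)=+4.869e-01  f'(a)=-3.604e-01  a ← 89.091497 − (+4.869e-01/-3.604e-01) = 90.442485
iter 2: u=0.785781  f(a)=+1.130e-02  f'(a)=-3.439e-01  a ← 90.442485 − (+1.130e-02/-3.439e-01) = 90.475337
iter 3: u=0.785496  f(a)=+6.401e-06  f'(a)=-3.435e-01  a ← 90.475337 − (+6.401e-06/-3.435e-01) = 90.475356
iter 4: u=0.785496  f(a)=+2.018e-12  f'(a)=-3.435e-01  a ← 90.475356 − (+2.018e-12/-3.435e-01) = 90.475356
converged: |Δa| < 1e-12 after 4 iterations
sag = a·(cosh(S/(2a)) − 1) = 90.475356·(cosh(0.785496) − 1) = 29.376787
T_max/T_min = cosh(S/(2a)) = 1.324694

a=90.475 sag=29.377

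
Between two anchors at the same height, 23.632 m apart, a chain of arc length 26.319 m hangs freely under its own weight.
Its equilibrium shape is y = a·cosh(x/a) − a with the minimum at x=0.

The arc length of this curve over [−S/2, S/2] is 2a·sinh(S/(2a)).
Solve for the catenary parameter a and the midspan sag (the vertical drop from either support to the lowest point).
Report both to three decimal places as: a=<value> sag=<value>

seed: a₀ = √(S³/(24(L−S))) = √(23.632³/(24·2.687)) = 14.305771
iter 1: u=0.825960  f(a)=+9.316e-02  f'(a)=-4.019e-01  a ← 14.305771 − (+9.316e-02/-4.019e-01) = 14.537558
iter 2: u=0.812791  f(a)=+2.312e-03  f'(a)=-3.822e-01  a ← 14.537558 − (+2.312e-03/-3.822e-01) = 14.543608
iter 3: u=0.812453  f(a)=+1.505e-06  f'(a)=-3.817e-01  a ← 14.543608 − (+1.505e-06/-3.817e-01) = 14.543612
iter 4: u=0.812453  f(a)=+6.395e-13  f'(a)=-3.817e-01  a ← 14.543612 − (+6.395e-13/-3.817e-01) = 14.543612
converged: |Δa| < 1e-12 after 4 iterations
sag = a·(cosh(S/(2a)) − 1) = 14.543612·(cosh(0.812453) − 1) = 5.069881
T_max/T_min = cosh(S/(2a)) = 1.348598

a=14.544 sag=5.070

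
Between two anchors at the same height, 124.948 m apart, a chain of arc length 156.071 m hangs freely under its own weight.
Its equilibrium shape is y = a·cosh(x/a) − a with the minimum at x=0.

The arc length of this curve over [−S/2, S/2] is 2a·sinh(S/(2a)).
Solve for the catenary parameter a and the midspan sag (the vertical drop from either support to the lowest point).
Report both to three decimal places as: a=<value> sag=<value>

a=52.912 sag=41.370

seed: a₀ = √(S³/(24(L−S))) = √(124.948³/(24·31.123)) = 51.103144
iter 1: u=1.222508  f(a)=+2.410e+00  f'(a)=-1.410e+00  a ← 51.103144 − (+2.410e+00/-1.410e+00) = 52.812416
iter 2: u=1.182942  f(a)=+1.262e-01  f'(a)=-1.266e+00  a ← 52.812416 − (+1.262e-01/-1.266e+00) = 52.912111
iter 3: u=1.180713  f(a)=+3.884e-04  f'(a)=-1.258e+00  a ← 52.912111 − (+3.884e-04/-1.258e+00) = 52.912420
iter 4: u=1.180706  f(a)=+3.702e-09  f'(a)=-1.258e+00  a ← 52.912420 − (+3.702e-09/-1.258e+00) = 52.912420
iter 5: u=1.180706  f(a)=+0.000e+00  f'(a)=-1.258e+00  a ← 52.912420 − (+0.000e+00/-1.258e+00) = 52.912420
converged: |Δa| < 1e-12 after 5 iterations
sag = a·(cosh(S/(2a)) − 1) = 52.912420·(cosh(1.180706) − 1) = 41.370471
T_max/T_min = cosh(S/(2a)) = 1.781867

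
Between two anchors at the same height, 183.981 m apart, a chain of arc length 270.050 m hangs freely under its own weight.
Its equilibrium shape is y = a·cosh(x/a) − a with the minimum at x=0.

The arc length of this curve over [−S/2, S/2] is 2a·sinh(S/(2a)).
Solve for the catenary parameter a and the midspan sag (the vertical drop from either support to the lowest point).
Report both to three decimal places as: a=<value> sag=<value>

a=58.409 sag=88.708

seed: a₀ = √(S³/(24(L−S))) = √(183.981³/(24·86.069)) = 54.907347
iter 1: u=1.675377  f(a)=+1.292e+01  f'(a)=-4.108e+00  a ← 54.907347 − (+1.292e+01/-4.108e+00) = 58.052160
iter 2: u=1.584618  f(a)=+1.193e+00  f'(a)=-3.381e+00  a ← 58.052160 − (+1.193e+00/-3.381e+00) = 58.404986
iter 3: u=1.575045  f(a)=+1.246e-02  f'(a)=-3.311e+00  a ← 58.404986 − (+1.246e-02/-3.311e+00) = 58.408749
iter 4: u=1.574944  f(a)=+1.391e-06  f'(a)=-3.310e+00  a ← 58.408749 − (+1.391e-06/-3.310e+00) = 58.408749
iter 5: u=1.574944  f(a)=+0.000e+00  f'(a)=-3.310e+00  a ← 58.408749 − (+0.000e+00/-3.310e+00) = 58.408749
converged: |Δa| < 1e-12 after 5 iterations
sag = a·(cosh(S/(2a)) − 1) = 58.408749·(cosh(1.574944) − 1) = 88.707982
T_max/T_min = cosh(S/(2a)) = 2.518745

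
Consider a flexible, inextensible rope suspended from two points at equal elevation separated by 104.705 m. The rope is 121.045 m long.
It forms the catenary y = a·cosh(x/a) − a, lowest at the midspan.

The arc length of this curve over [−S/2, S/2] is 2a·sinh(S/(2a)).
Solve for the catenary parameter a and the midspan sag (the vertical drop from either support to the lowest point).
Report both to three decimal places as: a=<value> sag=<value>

seed: a₀ = √(S³/(24(L−S))) = √(104.705³/(24·16.340)) = 54.102768
iter 1: u=0.967649  f(a)=+7.823e-01  f'(a)=-6.625e-01  a ← 54.102768 − (+7.823e-01/-6.625e-01) = 55.283523
iter 2: u=0.946982  f(a)=+2.634e-02  f'(a)=-6.186e-01  a ← 55.283523 − (+2.634e-02/-6.186e-01) = 55.326108
iter 3: u=0.946253  f(a)=+3.218e-05  f'(a)=-6.171e-01  a ← 55.326108 − (+3.218e-05/-6.171e-01) = 55.326160
iter 4: u=0.946252  f(a)=+4.813e-11  f'(a)=-6.171e-01  a ← 55.326160 − (+4.813e-11/-6.171e-01) = 55.326160
iter 5: u=0.946252  f(a)=+2.842e-14  f'(a)=-6.171e-01  a ← 55.326160 − (+2.842e-14/-6.171e-01) = 55.326160
converged: |Δa| < 1e-12 after 5 iterations
sag = a·(cosh(S/(2a)) − 1) = 55.326160·(cosh(0.946252) − 1) = 26.673578
T_max/T_min = cosh(S/(2a)) = 1.482115

a=55.326 sag=26.674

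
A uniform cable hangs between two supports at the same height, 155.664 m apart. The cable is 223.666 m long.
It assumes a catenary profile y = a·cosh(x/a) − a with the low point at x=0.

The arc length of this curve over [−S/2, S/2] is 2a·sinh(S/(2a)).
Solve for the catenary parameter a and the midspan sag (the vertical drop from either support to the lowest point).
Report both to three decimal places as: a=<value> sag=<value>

seed: a₀ = √(S³/(24(L−S))) = √(155.664³/(24·68.002)) = 48.074615
iter 1: u=1.618983  f(a)=+9.489e+00  f'(a)=-3.643e+00  a ← 48.074615 − (+9.489e+00/-3.643e+00) = 50.679019
iter 2: u=1.535783  f(a)=+8.257e-01  f'(a)=-3.035e+00  a ← 50.679019 − (+8.257e-01/-3.035e+00) = 50.951097
iter 3: u=1.527582  f(a)=+7.567e-03  f'(a)=-2.979e+00  a ← 50.951097 − (+7.567e-03/-2.979e+00) = 50.953637
iter 4: u=1.527506  f(a)=+6.485e-07  f'(a)=-2.979e+00  a ← 50.953637 − (+6.485e-07/-2.979e+00) = 50.953637
iter 5: u=1.527506  f(a)=+5.684e-14  f'(a)=-2.979e+00  a ← 50.953637 − (+5.684e-14/-2.979e+00) = 50.953637
converged: |Δa| < 1e-12 after 5 iterations
sag = a·(cosh(S/(2a)) − 1) = 50.953637·(cosh(1.527506) − 1) = 71.940191
T_max/T_min = cosh(S/(2a)) = 2.411875

a=50.954 sag=71.940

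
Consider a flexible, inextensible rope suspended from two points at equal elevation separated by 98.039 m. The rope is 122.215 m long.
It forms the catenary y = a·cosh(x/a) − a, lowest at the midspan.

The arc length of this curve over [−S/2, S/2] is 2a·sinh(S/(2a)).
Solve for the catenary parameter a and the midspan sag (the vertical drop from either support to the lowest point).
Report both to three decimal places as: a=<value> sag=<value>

a=41.713 sag=32.274

seed: a₀ = √(S³/(24(L−S))) = √(98.039³/(24·24.176)) = 40.299575
iter 1: u=1.216378  f(a)=+1.853e+00  f'(a)=-1.387e+00  a ← 40.299575 − (+1.853e+00/-1.387e+00) = 41.635449
iter 2: u=1.177350  f(a)=+9.612e-02  f'(a)=-1.246e+00  a ← 41.635449 − (+9.612e-02/-1.246e+00) = 41.712560
iter 3: u=1.175174  f(a)=+2.900e-04  f'(a)=-1.239e+00  a ← 41.712560 − (+2.900e-04/-1.239e+00) = 41.712795
iter 4: u=1.175167  f(a)=+2.657e-09  f'(a)=-1.239e+00  a ← 41.712795 − (+2.657e-09/-1.239e+00) = 41.712795
iter 5: u=1.175167  f(a)=+2.842e-14  f'(a)=-1.239e+00  a ← 41.712795 − (+2.842e-14/-1.239e+00) = 41.712795
converged: |Δa| < 1e-12 after 5 iterations
sag = a·(cosh(S/(2a)) − 1) = 41.712795·(cosh(1.175167) − 1) = 32.274257
T_max/T_min = cosh(S/(2a)) = 1.773726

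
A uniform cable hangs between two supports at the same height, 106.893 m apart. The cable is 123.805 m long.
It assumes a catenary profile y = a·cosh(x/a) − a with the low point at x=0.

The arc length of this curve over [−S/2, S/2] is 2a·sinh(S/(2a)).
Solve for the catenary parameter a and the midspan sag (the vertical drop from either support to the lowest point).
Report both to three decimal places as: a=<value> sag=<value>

seed: a₀ = √(S³/(24(L−S))) = √(106.893³/(24·16.912)) = 54.855578
iter 1: u=0.974313  f(a)=+8.211e-01  f'(a)=-6.772e-01  a ← 54.855578 − (+8.211e-01/-6.772e-01) = 56.068154
iter 2: u=0.953242  f(a)=+2.801e-02  f'(a)=-6.317e-01  a ← 56.068154 − (+2.801e-02/-6.317e-01) = 56.112505
iter 3: u=0.952488  f(a)=+3.516e-05  f'(a)=-6.301e-01  a ← 56.112505 − (+3.516e-05/-6.301e-01) = 56.112561
iter 4: u=0.952487  f(a)=+5.556e-11  f'(a)=-6.301e-01  a ← 56.112561 − (+5.556e-11/-6.301e-01) = 56.112561
iter 5: u=0.952487  f(a)=-1.421e-14  f'(a)=-6.301e-01  a ← 56.112561 − (-1.421e-14/-6.301e-01) = 56.112561
converged: |Δa| < 1e-12 after 5 iterations
sag = a·(cosh(S/(2a)) − 1) = 56.112561·(cosh(0.952487) − 1) = 27.437059
T_max/T_min = cosh(S/(2a)) = 1.488965

a=56.113 sag=27.437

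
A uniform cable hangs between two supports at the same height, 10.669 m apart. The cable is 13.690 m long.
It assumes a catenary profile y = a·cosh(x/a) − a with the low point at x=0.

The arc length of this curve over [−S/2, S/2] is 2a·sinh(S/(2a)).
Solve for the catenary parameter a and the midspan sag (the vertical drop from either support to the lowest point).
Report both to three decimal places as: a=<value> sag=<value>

seed: a₀ = √(S³/(24(L−S))) = √(10.669³/(24·3.021)) = 4.092650
iter 1: u=1.303434  f(a)=+2.673e-01  f'(a)=-1.743e+00  a ← 4.092650 − (+2.673e-01/-1.743e+00) = 4.245995
iter 2: u=1.256360  f(a)=+1.575e-02  f'(a)=-1.543e+00  a ← 4.245995 − (+1.575e-02/-1.543e+00) = 4.256207
iter 3: u=1.253346  f(a)=+6.234e-05  f'(a)=-1.531e+00  a ← 4.256207 − (+6.234e-05/-1.531e+00) = 4.256247
iter 4: u=1.253334  f(a)=+9.845e-10  f'(a)=-1.531e+00  a ← 4.256247 − (+9.845e-10/-1.531e+00) = 4.256247
iter 5: u=1.253334  f(a)=+1.776e-15  f'(a)=-1.531e+00  a ← 4.256247 − (+1.776e-15/-1.531e+00) = 4.256247
converged: |Δa| < 1e-12 after 5 iterations
sag = a·(cosh(S/(2a)) − 1) = 4.256247·(cosh(1.253334) − 1) = 3.804129
T_max/T_min = cosh(S/(2a)) = 1.893775

a=4.256 sag=3.804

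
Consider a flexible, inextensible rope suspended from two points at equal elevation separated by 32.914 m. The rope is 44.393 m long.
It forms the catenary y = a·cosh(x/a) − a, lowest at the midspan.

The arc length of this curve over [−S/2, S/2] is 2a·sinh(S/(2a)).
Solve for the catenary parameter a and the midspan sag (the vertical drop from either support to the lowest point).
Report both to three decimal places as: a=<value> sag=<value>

seed: a₀ = √(S³/(24(L−S))) = √(32.914³/(24·11.479)) = 11.376623
iter 1: u=1.446563  f(a)=+1.263e+00  f'(a)=-2.473e+00  a ← 11.376623 − (+1.263e+00/-2.473e+00) = 11.887170
iter 2: u=1.384434  f(a)=+8.997e-02  f'(a)=-2.132e+00  a ← 11.887170 − (+8.997e-02/-2.132e+00) = 11.929367
iter 3: u=1.379537  f(a)=+5.343e-04  f'(a)=-2.107e+00  a ← 11.929367 − (+5.343e-04/-2.107e+00) = 11.929621
iter 4: u=1.379507  f(a)=+1.909e-08  f'(a)=-2.107e+00  a ← 11.929621 − (+1.909e-08/-2.107e+00) = 11.929621
iter 5: u=1.379507  f(a)=+1.421e-14  f'(a)=-2.107e+00  a ← 11.929621 − (+1.421e-14/-2.107e+00) = 11.929621
converged: |Δa| < 1e-12 after 5 iterations
sag = a·(cosh(S/(2a)) − 1) = 11.929621·(cosh(1.379507) − 1) = 13.269595
T_max/T_min = cosh(S/(2a)) = 2.112323

a=11.930 sag=13.270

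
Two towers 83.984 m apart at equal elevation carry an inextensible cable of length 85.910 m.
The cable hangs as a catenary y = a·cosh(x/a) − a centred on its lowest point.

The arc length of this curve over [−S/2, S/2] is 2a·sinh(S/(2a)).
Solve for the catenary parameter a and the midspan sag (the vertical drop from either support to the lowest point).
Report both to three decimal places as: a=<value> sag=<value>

a=113.591 sag=7.851

seed: a₀ = √(S³/(24(L−S))) = √(83.984³/(24·1.926)) = 113.203817
iter 1: u=0.370942  f(a)=+1.329e-02  f'(a)=-3.450e-02  a ← 113.203817 − (+1.329e-02/-3.450e-02) = 113.589181
iter 2: u=0.369683  f(a)=+6.819e-05  f'(a)=-3.414e-02  a ← 113.589181 − (+6.819e-05/-3.414e-02) = 113.591178
iter 3: u=0.369677  f(a)=+1.815e-09  f'(a)=-3.414e-02  a ← 113.591178 − (+1.815e-09/-3.414e-02) = 113.591178
iter 4: u=0.369677  f(a)=+1.421e-14  f'(a)=-3.414e-02  a ← 113.591178 − (+1.421e-14/-3.414e-02) = 113.591178
converged: |Δa| < 1e-12 after 4 iterations
sag = a·(cosh(S/(2a)) − 1) = 113.591178·(cosh(0.369677) − 1) = 7.850527
T_max/T_min = cosh(S/(2a)) = 1.069112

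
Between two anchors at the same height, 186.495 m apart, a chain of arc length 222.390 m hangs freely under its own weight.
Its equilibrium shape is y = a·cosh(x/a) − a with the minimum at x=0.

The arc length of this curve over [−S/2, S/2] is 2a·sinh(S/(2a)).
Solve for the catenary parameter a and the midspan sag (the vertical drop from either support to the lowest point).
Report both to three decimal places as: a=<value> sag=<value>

a=89.173 sag=53.362

seed: a₀ = √(S³/(24(L−S))) = √(186.495³/(24·35.895)) = 86.771717
iter 1: u=1.074630  f(a)=+2.131e+00  f'(a)=-9.269e-01  a ← 86.771717 − (+2.131e+00/-9.269e-01) = 89.070252
iter 2: u=1.046898  f(a)=+8.759e-02  f'(a)=-8.521e-01  a ← 89.070252 − (+8.759e-02/-8.521e-01) = 89.173045
iter 3: u=1.045692  f(a)=+1.621e-04  f'(a)=-8.490e-01  a ← 89.173045 − (+1.621e-04/-8.490e-01) = 89.173236
iter 4: u=1.045689  f(a)=+5.575e-10  f'(a)=-8.490e-01  a ← 89.173236 − (+5.575e-10/-8.490e-01) = 89.173236
iter 5: u=1.045689  f(a)=-2.842e-14  f'(a)=-8.490e-01  a ← 89.173236 − (-2.842e-14/-8.490e-01) = 89.173236
converged: |Δa| < 1e-12 after 5 iterations
sag = a·(cosh(S/(2a)) − 1) = 89.173236·(cosh(1.045689) − 1) = 53.361651
T_max/T_min = cosh(S/(2a)) = 1.598404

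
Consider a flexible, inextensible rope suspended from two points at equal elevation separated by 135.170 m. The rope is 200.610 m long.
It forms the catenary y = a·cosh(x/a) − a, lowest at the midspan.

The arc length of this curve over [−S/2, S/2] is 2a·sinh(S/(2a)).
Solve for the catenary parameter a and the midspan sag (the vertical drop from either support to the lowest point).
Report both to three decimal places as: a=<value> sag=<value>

a=42.264 sag=66.582

seed: a₀ = √(S³/(24(L−S))) = √(135.170³/(24·65.440)) = 39.654566
iter 1: u=1.704343  f(a)=+1.019e+01  f'(a)=-4.364e+00  a ← 39.654566 − (+1.019e+01/-4.364e+00) = 41.989242
iter 2: u=1.609579  f(a)=+9.692e-01  f'(a)=-3.570e+00  a ← 41.989242 − (+9.692e-01/-3.570e+00) = 42.260702
iter 3: u=1.599240  f(a)=+1.080e-02  f'(a)=-3.491e+00  a ← 42.260702 − (+1.080e-02/-3.491e+00) = 42.263797
iter 4: u=1.599123  f(a)=+1.376e-06  f'(a)=-3.490e+00  a ← 42.263797 − (+1.376e-06/-3.490e+00) = 42.263797
iter 5: u=1.599123  f(a)=+2.842e-14  f'(a)=-3.490e+00  a ← 42.263797 − (+2.842e-14/-3.490e+00) = 42.263797
converged: |Δa| < 1e-12 after 5 iterations
sag = a·(cosh(S/(2a)) − 1) = 42.263797·(cosh(1.599123) − 1) = 66.581605
T_max/T_min = cosh(S/(2a)) = 2.575382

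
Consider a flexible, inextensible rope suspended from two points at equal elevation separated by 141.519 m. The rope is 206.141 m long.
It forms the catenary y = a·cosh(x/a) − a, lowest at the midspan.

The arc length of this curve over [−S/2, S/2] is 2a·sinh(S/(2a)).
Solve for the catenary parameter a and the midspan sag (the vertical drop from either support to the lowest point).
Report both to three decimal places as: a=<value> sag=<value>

a=45.415 sag=67.217

seed: a₀ = √(S³/(24(L−S))) = √(141.519³/(24·64.622)) = 42.749034
iter 1: u=1.655230  f(a)=+9.453e+00  f'(a)=-3.937e+00  a ← 42.749034 − (+9.453e+00/-3.937e+00) = 45.150020
iter 2: u=1.567209  f(a)=+8.548e-01  f'(a)=-3.254e+00  a ← 45.150020 − (+8.548e-01/-3.254e+00) = 45.412688
iter 3: u=1.558144  f(a)=+8.526e-03  f'(a)=-3.190e+00  a ← 45.412688 − (+8.526e-03/-3.190e+00) = 45.415361
iter 4: u=1.558052  f(a)=+8.668e-07  f'(a)=-3.189e+00  a ← 45.415361 − (+8.668e-07/-3.189e+00) = 45.415361
iter 5: u=1.558052  f(a)=+2.842e-14  f'(a)=-3.189e+00  a ← 45.415361 − (+2.842e-14/-3.189e+00) = 45.415361
converged: |Δa| < 1e-12 after 5 iterations
sag = a·(cosh(S/(2a)) − 1) = 45.415361·(cosh(1.558052) − 1) = 67.217152
T_max/T_min = cosh(S/(2a)) = 2.480053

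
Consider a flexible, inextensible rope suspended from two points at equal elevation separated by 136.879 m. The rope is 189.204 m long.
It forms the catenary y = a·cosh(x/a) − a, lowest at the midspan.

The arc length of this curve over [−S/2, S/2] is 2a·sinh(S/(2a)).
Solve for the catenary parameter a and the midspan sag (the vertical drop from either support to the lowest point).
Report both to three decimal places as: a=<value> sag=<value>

a=47.583 sag=58.312

seed: a₀ = √(S³/(24(L−S))) = √(136.879³/(24·52.325)) = 45.190276
iter 1: u=1.514474  f(a)=+6.339e+00  f'(a)=-2.892e+00  a ← 45.190276 − (+6.339e+00/-2.892e+00) = 47.381967
iter 2: u=1.444421  f(a)=+4.903e-01  f'(a)=-2.461e+00  a ← 47.381967 − (+4.903e-01/-2.461e+00) = 47.581238
iter 3: u=1.438372  f(a)=+3.478e-03  f'(a)=-2.426e+00  a ← 47.581238 − (+3.478e-03/-2.426e+00) = 47.582672
iter 4: u=1.438328  f(a)=+1.776e-07  f'(a)=-2.426e+00  a ← 47.582672 − (+1.776e-07/-2.426e+00) = 47.582672
iter 5: u=1.438328  f(a)=+0.000e+00  f'(a)=-2.426e+00  a ← 47.582672 − (+0.000e+00/-2.426e+00) = 47.582672
converged: |Δa| < 1e-12 after 5 iterations
sag = a·(cosh(S/(2a)) − 1) = 47.582672·(cosh(1.438328) − 1) = 58.311847
T_max/T_min = cosh(S/(2a)) = 2.225485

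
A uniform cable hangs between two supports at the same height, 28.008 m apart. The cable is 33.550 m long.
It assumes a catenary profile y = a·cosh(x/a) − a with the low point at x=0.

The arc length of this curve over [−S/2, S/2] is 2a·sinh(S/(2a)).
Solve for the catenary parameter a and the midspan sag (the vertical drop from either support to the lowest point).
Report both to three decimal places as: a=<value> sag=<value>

a=13.218 sag=8.139

seed: a₀ = √(S³/(24(L−S))) = √(28.008³/(24·5.542)) = 12.852401
iter 1: u=1.089602  f(a)=+3.384e-01  f'(a)=-9.692e-01  a ← 12.852401 − (+3.384e-01/-9.692e-01) = 13.201581
iter 2: u=1.060782  f(a)=+1.428e-02  f'(a)=-8.890e-01  a ← 13.201581 − (+1.428e-02/-8.890e-01) = 13.217647
iter 3: u=1.059493  f(a)=+2.792e-05  f'(a)=-8.855e-01  a ← 13.217647 − (+2.792e-05/-8.855e-01) = 13.217678
iter 4: u=1.059490  f(a)=+1.071e-10  f'(a)=-8.855e-01  a ← 13.217678 − (+1.071e-10/-8.855e-01) = 13.217678
iter 5: u=1.059490  f(a)=-7.105e-15  f'(a)=-8.855e-01  a ← 13.217678 − (-7.105e-15/-8.855e-01) = 13.217678
converged: |Δa| < 1e-12 after 5 iterations
sag = a·(cosh(S/(2a)) − 1) = 13.217678·(cosh(1.059490) − 1) = 8.138998
T_max/T_min = cosh(S/(2a)) = 1.615766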